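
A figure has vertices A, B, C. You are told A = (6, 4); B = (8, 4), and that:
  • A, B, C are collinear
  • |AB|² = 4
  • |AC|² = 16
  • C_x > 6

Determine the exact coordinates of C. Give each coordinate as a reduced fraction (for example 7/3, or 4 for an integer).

1. C_x = 10  [[A, B, C are collinear ⇒ 2y-8=0] ∩ [|C−(6, 4)|²=16]]
2. C_y = 4  [[A, B, C are collinear ⇒ 2y-8=0] ∩ [|C−(6, 4)|²=16]]
   so C = (10, 4)

C = (10, 4)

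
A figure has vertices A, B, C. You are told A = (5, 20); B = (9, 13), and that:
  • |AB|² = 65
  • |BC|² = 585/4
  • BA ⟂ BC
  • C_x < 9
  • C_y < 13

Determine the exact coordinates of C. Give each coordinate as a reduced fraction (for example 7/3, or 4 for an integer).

C = (-3/2, 7)

1. C_x = -3/2  [[BA ⟂ BC ⇒ -4x+7y-55=0] ∩ [|C−(9, 13)|²=585/4]]
2. C_y = 7  [[BA ⟂ BC ⇒ -4x+7y-55=0] ∩ [|C−(9, 13)|²=585/4]]
   so C = (-3/2, 7)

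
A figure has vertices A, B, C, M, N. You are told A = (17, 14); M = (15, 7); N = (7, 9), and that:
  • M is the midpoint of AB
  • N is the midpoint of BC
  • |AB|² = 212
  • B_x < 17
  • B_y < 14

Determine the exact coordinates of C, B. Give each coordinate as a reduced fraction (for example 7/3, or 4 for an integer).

1. B_x = 13  [B = 2·M−A = 2·(15, 7)−(17, 14)]
2. B_y = 0  [B = 2·M−A = 2·(15, 7)−(17, 14)]
   so B = (13, 0)
3. C_x = 1  [C = 2·N−B = 2·(7, 9)−(13, 0)]
4. C_y = 18  [C = 2·N−B = 2·(7, 9)−(13, 0)]
   so C = (1, 18)

C = (1, 18)
B = (13, 0)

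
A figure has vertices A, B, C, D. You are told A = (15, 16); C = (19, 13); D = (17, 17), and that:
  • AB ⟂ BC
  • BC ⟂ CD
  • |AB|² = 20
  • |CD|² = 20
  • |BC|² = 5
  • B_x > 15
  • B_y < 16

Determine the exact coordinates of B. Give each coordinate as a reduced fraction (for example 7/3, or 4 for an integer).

1. B_x = 17  [[BC ⟂ CD ⇒ 2x-4y+14=0] ∩ [|B−(15, 16)|²=20]]
2. B_y = 12  [[BC ⟂ CD ⇒ 2x-4y+14=0] ∩ [|B−(15, 16)|²=20]]
   so B = (17, 12)

B = (17, 12)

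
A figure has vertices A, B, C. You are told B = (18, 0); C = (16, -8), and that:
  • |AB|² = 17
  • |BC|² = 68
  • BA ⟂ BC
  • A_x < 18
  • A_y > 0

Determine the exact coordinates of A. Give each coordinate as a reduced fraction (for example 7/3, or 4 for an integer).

1. A_x = 14  [[BA ⟂ BC ⇒ -2x-8y+36=0] ∩ [|A−(18, 0)|²=17]]
2. A_y = 1  [[BA ⟂ BC ⇒ -2x-8y+36=0] ∩ [|A−(18, 0)|²=17]]
   so A = (14, 1)

A = (14, 1)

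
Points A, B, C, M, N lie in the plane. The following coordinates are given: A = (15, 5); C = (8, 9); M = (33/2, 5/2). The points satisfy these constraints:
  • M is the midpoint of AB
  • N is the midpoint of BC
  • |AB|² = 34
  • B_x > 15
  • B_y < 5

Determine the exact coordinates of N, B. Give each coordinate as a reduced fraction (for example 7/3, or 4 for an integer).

N = (13, 9/2)
B = (18, 0)

1. B_x = 18  [B = 2·M−A = 2·(33/2, 5/2)−(15, 5)]
2. B_y = 0  [B = 2·M−A = 2·(33/2, 5/2)−(15, 5)]
   so B = (18, 0)
3. N_x = 13  [2·N = B+C = (18, 0)+(8, 9)]
4. N_y = 9/2  [2·N = B+C = (18, 0)+(8, 9)]
   so N = (13, 9/2)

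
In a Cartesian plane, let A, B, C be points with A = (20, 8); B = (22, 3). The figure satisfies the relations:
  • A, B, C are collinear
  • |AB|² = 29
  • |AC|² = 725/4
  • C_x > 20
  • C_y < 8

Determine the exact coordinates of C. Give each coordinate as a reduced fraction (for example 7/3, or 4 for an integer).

C = (25, -9/2)

1. C_x = 25  [[A, B, C are collinear ⇒ 5x+2y-116=0] ∩ [|C−(20, 8)|²=725/4]]
2. C_y = -9/2  [[A, B, C are collinear ⇒ 5x+2y-116=0] ∩ [|C−(20, 8)|²=725/4]]
   so C = (25, -9/2)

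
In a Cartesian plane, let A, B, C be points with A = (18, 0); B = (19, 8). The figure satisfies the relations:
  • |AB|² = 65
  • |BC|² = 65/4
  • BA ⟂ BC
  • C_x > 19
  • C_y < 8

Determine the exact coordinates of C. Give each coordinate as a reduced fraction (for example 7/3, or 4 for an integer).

1. C_x = 23  [[BA ⟂ BC ⇒ -1x-8y+83=0] ∩ [|C−(19, 8)|²=65/4]]
2. C_y = 15/2  [[BA ⟂ BC ⇒ -1x-8y+83=0] ∩ [|C−(19, 8)|²=65/4]]
   so C = (23, 15/2)

C = (23, 15/2)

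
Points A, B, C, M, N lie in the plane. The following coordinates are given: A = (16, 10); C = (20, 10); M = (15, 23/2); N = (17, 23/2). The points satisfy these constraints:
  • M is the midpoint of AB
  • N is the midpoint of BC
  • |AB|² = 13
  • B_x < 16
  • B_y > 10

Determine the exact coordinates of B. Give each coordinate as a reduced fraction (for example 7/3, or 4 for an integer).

1. B_x = 14  [B = 2·M−A = 2·(15, 23/2)−(16, 10)]
2. B_y = 13  [B = 2·M−A = 2·(15, 23/2)−(16, 10)]
   so B = (14, 13)

B = (14, 13)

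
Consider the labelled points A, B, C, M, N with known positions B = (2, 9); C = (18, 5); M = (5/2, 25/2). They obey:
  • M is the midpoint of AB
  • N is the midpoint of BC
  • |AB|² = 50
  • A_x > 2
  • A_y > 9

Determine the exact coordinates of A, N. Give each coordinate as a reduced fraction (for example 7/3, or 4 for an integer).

A = (3, 16)
N = (10, 7)

1. A_x = 3  [A = 2·M−B = 2·(5/2, 25/2)−(2, 9)]
2. A_y = 16  [A = 2·M−B = 2·(5/2, 25/2)−(2, 9)]
   so A = (3, 16)
3. N_x = 10  [2·N = B+C = (2, 9)+(18, 5)]
4. N_y = 7  [2·N = B+C = (2, 9)+(18, 5)]
   so N = (10, 7)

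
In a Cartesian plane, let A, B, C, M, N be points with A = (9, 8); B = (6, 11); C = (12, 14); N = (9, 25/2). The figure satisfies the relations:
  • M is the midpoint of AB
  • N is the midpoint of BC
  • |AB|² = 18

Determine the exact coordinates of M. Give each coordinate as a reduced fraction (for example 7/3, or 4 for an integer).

1. M_x = 15/2  [2·M = A+B = (9, 8)+(6, 11)]
2. M_y = 19/2  [2·M = A+B = (9, 8)+(6, 11)]
   so M = (15/2, 19/2)

M = (15/2, 19/2)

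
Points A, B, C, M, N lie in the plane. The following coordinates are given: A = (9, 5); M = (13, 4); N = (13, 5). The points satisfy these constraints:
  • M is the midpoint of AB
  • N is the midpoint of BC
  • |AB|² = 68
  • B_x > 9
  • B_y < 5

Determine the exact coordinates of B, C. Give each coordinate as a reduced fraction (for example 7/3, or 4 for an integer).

B = (17, 3)
C = (9, 7)

1. B_x = 17  [B = 2·M−A = 2·(13, 4)−(9, 5)]
2. B_y = 3  [B = 2·M−A = 2·(13, 4)−(9, 5)]
   so B = (17, 3)
3. C_x = 9  [C = 2·N−B = 2·(13, 5)−(17, 3)]
4. C_y = 7  [C = 2·N−B = 2·(13, 5)−(17, 3)]
   so C = (9, 7)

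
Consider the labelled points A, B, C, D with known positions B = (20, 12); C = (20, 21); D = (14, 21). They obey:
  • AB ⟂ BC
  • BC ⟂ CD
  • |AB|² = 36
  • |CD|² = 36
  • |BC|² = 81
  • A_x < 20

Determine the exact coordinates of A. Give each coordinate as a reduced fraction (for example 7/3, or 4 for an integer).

1. A_x = 14  [[AB ⟂ BC ⇒ -9y+108=0] ∩ [|A−(20, 12)|²=36]]
2. A_y = 12  [[AB ⟂ BC ⇒ -9y+108=0] ∩ [|A−(20, 12)|²=36]]
   so A = (14, 12)

A = (14, 12)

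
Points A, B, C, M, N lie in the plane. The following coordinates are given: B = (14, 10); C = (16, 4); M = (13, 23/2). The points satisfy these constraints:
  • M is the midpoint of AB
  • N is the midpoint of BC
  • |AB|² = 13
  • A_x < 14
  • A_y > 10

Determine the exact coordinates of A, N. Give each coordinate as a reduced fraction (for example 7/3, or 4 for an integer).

1. A_x = 12  [A = 2·M−B = 2·(13, 23/2)−(14, 10)]
2. A_y = 13  [A = 2·M−B = 2·(13, 23/2)−(14, 10)]
   so A = (12, 13)
3. N_x = 15  [2·N = B+C = (14, 10)+(16, 4)]
4. N_y = 7  [2·N = B+C = (14, 10)+(16, 4)]
   so N = (15, 7)

A = (12, 13)
N = (15, 7)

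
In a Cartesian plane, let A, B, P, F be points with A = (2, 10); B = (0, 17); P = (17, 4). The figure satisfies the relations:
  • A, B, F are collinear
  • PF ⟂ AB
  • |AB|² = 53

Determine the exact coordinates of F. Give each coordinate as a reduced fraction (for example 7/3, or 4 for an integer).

F = (250/53, 26/53)

1. F_x = 250/53  [[A, B, F are collinear ⇒ -7x-2y+34=0] ∩ [PF ⟂ AB ⇒ -2x+7y+6=0]]
2. F_y = 26/53  [[A, B, F are collinear ⇒ -7x-2y+34=0] ∩ [PF ⟂ AB ⇒ -2x+7y+6=0]]
   so F = (250/53, 26/53)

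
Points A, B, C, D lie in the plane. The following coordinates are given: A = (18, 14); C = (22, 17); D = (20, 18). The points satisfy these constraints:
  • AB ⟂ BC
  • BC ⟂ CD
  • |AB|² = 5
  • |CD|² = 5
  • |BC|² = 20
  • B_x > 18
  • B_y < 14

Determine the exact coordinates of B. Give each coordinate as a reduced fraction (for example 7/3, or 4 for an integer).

1. B_x = 20  [[BC ⟂ CD ⇒ 2x-1y-27=0] ∩ [|B−(18, 14)|²=5]]
2. B_y = 13  [[BC ⟂ CD ⇒ 2x-1y-27=0] ∩ [|B−(18, 14)|²=5]]
   so B = (20, 13)

B = (20, 13)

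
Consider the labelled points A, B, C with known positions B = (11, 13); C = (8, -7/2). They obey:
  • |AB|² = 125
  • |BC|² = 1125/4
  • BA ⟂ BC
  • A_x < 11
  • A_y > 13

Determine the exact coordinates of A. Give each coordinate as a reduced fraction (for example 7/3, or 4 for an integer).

A = (0, 15)

1. A_x = 0  [[BA ⟂ BC ⇒ -3x-33/2y+495/2=0] ∩ [|A−(11, 13)|²=125]]
2. A_y = 15  [[BA ⟂ BC ⇒ -3x-33/2y+495/2=0] ∩ [|A−(11, 13)|²=125]]
   so A = (0, 15)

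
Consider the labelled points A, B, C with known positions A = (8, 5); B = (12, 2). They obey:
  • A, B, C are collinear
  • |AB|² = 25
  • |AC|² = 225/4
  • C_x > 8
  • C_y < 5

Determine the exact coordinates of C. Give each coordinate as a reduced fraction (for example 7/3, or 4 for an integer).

1. C_x = 14  [[A, B, C are collinear ⇒ 3x+4y-44=0] ∩ [|C−(8, 5)|²=225/4]]
2. C_y = 1/2  [[A, B, C are collinear ⇒ 3x+4y-44=0] ∩ [|C−(8, 5)|²=225/4]]
   so C = (14, 1/2)

C = (14, 1/2)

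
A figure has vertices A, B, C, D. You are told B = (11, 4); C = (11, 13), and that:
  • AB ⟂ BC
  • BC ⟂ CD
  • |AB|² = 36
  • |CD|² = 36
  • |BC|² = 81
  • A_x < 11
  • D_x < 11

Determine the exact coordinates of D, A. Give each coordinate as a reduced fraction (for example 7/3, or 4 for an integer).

D = (5, 13)
A = (5, 4)

1. D_x = 5  [[BC ⟂ CD ⇒ 9y-117=0] ∩ [|D−(11, 13)|²=36]]
2. D_y = 13  [[BC ⟂ CD ⇒ 9y-117=0] ∩ [|D−(11, 13)|²=36]]
   so D = (5, 13)
3. A_x = 5  [[AB ⟂ BC ⇒ -9y+36=0] ∩ [|A−(11, 4)|²=36]]
4. A_y = 4  [[AB ⟂ BC ⇒ -9y+36=0] ∩ [|A−(11, 4)|²=36]]
   so A = (5, 4)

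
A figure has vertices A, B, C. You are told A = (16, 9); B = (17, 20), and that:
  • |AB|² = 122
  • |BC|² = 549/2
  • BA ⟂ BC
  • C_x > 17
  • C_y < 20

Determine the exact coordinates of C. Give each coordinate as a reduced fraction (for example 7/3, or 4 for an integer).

1. C_x = 67/2  [[BA ⟂ BC ⇒ -1x-11y+237=0] ∩ [|C−(17, 20)|²=549/2]]
2. C_y = 37/2  [[BA ⟂ BC ⇒ -1x-11y+237=0] ∩ [|C−(17, 20)|²=549/2]]
   so C = (67/2, 37/2)

C = (67/2, 37/2)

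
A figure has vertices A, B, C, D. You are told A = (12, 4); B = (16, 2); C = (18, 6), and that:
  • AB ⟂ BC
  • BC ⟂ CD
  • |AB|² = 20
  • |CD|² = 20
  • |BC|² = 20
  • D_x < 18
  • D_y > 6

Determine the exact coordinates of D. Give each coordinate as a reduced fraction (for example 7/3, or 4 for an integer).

D = (14, 8)

1. D_x = 14  [[BC ⟂ CD ⇒ 2x+4y-60=0] ∩ [|D−(18, 6)|²=20]]
2. D_y = 8  [[BC ⟂ CD ⇒ 2x+4y-60=0] ∩ [|D−(18, 6)|²=20]]
   so D = (14, 8)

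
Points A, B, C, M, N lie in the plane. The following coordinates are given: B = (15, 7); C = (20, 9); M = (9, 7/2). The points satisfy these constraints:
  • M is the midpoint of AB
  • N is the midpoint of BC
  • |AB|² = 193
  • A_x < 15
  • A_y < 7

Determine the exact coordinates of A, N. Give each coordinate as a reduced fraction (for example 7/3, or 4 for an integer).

A = (3, 0)
N = (35/2, 8)

1. A_x = 3  [A = 2·M−B = 2·(9, 7/2)−(15, 7)]
2. A_y = 0  [A = 2·M−B = 2·(9, 7/2)−(15, 7)]
   so A = (3, 0)
3. N_x = 35/2  [2·N = B+C = (15, 7)+(20, 9)]
4. N_y = 8  [2·N = B+C = (15, 7)+(20, 9)]
   so N = (35/2, 8)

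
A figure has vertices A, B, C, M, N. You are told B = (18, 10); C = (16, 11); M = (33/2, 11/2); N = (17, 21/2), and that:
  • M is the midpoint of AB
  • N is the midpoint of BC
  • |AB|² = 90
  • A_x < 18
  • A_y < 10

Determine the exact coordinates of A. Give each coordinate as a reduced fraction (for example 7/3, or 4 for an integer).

A = (15, 1)

1. A_x = 15  [A = 2·M−B = 2·(33/2, 11/2)−(18, 10)]
2. A_y = 1  [A = 2·M−B = 2·(33/2, 11/2)−(18, 10)]
   so A = (15, 1)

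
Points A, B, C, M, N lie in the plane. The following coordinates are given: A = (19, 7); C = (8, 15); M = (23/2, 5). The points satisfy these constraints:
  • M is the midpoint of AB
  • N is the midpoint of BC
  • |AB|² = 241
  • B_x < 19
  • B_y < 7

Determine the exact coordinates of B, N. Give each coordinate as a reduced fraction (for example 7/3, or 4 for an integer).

B = (4, 3)
N = (6, 9)

1. B_x = 4  [B = 2·M−A = 2·(23/2, 5)−(19, 7)]
2. B_y = 3  [B = 2·M−A = 2·(23/2, 5)−(19, 7)]
   so B = (4, 3)
3. N_x = 6  [2·N = B+C = (4, 3)+(8, 15)]
4. N_y = 9  [2·N = B+C = (4, 3)+(8, 15)]
   so N = (6, 9)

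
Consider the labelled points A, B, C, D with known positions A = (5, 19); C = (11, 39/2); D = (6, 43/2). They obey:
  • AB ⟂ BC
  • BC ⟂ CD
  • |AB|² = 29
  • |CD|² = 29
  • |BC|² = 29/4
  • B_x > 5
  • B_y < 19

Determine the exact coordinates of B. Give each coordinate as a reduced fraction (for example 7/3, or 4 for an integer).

1. B_x = 10  [[BC ⟂ CD ⇒ 5x-2y-16=0] ∩ [|B−(5, 19)|²=29]]
2. B_y = 17  [[BC ⟂ CD ⇒ 5x-2y-16=0] ∩ [|B−(5, 19)|²=29]]
   so B = (10, 17)

B = (10, 17)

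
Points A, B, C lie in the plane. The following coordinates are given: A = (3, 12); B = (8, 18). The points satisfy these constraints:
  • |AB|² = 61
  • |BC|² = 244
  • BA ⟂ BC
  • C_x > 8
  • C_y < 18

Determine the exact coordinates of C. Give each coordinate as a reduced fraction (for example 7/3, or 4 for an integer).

1. C_x = 20  [[BA ⟂ BC ⇒ -5x-6y+148=0] ∩ [|C−(8, 18)|²=244]]
2. C_y = 8  [[BA ⟂ BC ⇒ -5x-6y+148=0] ∩ [|C−(8, 18)|²=244]]
   so C = (20, 8)

C = (20, 8)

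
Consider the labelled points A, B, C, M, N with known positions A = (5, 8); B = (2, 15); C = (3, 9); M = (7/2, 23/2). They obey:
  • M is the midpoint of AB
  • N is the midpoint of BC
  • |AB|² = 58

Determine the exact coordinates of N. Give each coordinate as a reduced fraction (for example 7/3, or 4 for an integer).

1. N_x = 5/2  [2·N = B+C = (2, 15)+(3, 9)]
2. N_y = 12  [2·N = B+C = (2, 15)+(3, 9)]
   so N = (5/2, 12)

N = (5/2, 12)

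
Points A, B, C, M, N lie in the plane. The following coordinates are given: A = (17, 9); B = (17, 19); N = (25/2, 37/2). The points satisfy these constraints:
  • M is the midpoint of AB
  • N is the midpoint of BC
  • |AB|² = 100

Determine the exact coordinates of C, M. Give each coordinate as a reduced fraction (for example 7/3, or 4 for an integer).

C = (8, 18)
M = (17, 14)

1. M_x = 17  [2·M = A+B = (17, 9)+(17, 19)]
2. M_y = 14  [2·M = A+B = (17, 9)+(17, 19)]
   so M = (17, 14)
3. C_x = 8  [C = 2·N−B = 2·(25/2, 37/2)−(17, 19)]
4. C_y = 18  [C = 2·N−B = 2·(25/2, 37/2)−(17, 19)]
   so C = (8, 18)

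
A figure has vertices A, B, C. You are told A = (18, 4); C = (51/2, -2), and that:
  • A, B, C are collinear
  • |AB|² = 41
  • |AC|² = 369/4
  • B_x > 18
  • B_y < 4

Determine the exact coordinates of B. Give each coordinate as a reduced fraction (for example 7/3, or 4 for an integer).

1. B_x = 23  [[A, B, C are collinear ⇒ -6x-15/2y+138=0] ∩ [|B−(18, 4)|²=41]]
2. B_y = 0  [[A, B, C are collinear ⇒ -6x-15/2y+138=0] ∩ [|B−(18, 4)|²=41]]
   so B = (23, 0)

B = (23, 0)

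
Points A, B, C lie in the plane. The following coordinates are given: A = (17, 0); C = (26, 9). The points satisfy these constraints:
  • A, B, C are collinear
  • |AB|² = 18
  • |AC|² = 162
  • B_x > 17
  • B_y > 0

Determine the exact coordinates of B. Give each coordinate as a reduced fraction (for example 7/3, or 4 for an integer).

1. B_x = 20  [[A, B, C are collinear ⇒ 9x-9y-153=0] ∩ [|B−(17, 0)|²=18]]
2. B_y = 3  [[A, B, C are collinear ⇒ 9x-9y-153=0] ∩ [|B−(17, 0)|²=18]]
   so B = (20, 3)

B = (20, 3)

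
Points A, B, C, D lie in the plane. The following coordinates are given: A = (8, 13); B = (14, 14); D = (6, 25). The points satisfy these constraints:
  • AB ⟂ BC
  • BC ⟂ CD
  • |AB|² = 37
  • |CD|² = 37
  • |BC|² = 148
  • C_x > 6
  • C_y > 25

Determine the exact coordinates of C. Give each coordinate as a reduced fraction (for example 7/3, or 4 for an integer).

C = (12, 26)

1. C_x = 12  [[AB ⟂ BC ⇒ 6x+1y-98=0] ∩ [|C−(6, 25)|²=37]]
2. C_y = 26  [[AB ⟂ BC ⇒ 6x+1y-98=0] ∩ [|C−(6, 25)|²=37]]
   so C = (12, 26)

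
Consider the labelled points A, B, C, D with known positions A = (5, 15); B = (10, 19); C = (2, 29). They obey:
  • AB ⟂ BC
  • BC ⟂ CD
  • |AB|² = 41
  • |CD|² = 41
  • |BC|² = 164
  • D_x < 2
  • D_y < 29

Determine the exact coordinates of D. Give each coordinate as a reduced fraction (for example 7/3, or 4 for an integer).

D = (-3, 25)

1. D_x = -3  [[BC ⟂ CD ⇒ -8x+10y-274=0] ∩ [|D−(2, 29)|²=41]]
2. D_y = 25  [[BC ⟂ CD ⇒ -8x+10y-274=0] ∩ [|D−(2, 29)|²=41]]
   so D = (-3, 25)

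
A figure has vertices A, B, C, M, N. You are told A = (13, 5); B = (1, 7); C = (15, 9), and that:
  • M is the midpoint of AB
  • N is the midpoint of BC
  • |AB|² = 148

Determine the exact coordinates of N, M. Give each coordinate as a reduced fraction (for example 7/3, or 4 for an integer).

N = (8, 8)
M = (7, 6)

1. M_x = 7  [2·M = A+B = (13, 5)+(1, 7)]
2. M_y = 6  [2·M = A+B = (13, 5)+(1, 7)]
   so M = (7, 6)
3. N_x = 8  [2·N = B+C = (1, 7)+(15, 9)]
4. N_y = 8  [2·N = B+C = (1, 7)+(15, 9)]
   so N = (8, 8)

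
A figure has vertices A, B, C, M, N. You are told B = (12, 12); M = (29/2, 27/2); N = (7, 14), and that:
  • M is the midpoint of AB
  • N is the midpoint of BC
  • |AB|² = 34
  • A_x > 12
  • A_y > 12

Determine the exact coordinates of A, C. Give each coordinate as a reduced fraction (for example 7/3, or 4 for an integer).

A = (17, 15)
C = (2, 16)

1. A_x = 17  [A = 2·M−B = 2·(29/2, 27/2)−(12, 12)]
2. A_y = 15  [A = 2·M−B = 2·(29/2, 27/2)−(12, 12)]
   so A = (17, 15)
3. C_x = 2  [C = 2·N−B = 2·(7, 14)−(12, 12)]
4. C_y = 16  [C = 2·N−B = 2·(7, 14)−(12, 12)]
   so C = (2, 16)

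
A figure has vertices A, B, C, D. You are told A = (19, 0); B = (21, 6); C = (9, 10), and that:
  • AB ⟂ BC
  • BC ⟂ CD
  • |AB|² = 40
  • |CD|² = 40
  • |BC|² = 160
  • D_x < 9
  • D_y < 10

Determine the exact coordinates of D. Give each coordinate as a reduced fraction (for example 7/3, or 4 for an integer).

1. D_x = 7  [[BC ⟂ CD ⇒ -12x+4y+68=0] ∩ [|D−(9, 10)|²=40]]
2. D_y = 4  [[BC ⟂ CD ⇒ -12x+4y+68=0] ∩ [|D−(9, 10)|²=40]]
   so D = (7, 4)

D = (7, 4)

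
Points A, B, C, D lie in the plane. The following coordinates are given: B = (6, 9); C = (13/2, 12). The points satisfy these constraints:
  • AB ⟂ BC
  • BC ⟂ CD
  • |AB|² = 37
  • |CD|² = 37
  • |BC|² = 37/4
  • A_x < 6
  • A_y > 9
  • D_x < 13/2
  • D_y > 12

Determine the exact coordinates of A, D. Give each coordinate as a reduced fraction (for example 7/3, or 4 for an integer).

A = (0, 10)
D = (1/2, 13)

1. A_x = 0  [[AB ⟂ BC ⇒ -1/2x-3y+30=0] ∩ [|A−(6, 9)|²=37]]
2. A_y = 10  [[AB ⟂ BC ⇒ -1/2x-3y+30=0] ∩ [|A−(6, 9)|²=37]]
   so A = (0, 10)
3. D_x = 1/2  [[BC ⟂ CD ⇒ 1/2x+3y-157/4=0] ∩ [|D−(13/2, 12)|²=37]]
4. D_y = 13  [[BC ⟂ CD ⇒ 1/2x+3y-157/4=0] ∩ [|D−(13/2, 12)|²=37]]
   so D = (1/2, 13)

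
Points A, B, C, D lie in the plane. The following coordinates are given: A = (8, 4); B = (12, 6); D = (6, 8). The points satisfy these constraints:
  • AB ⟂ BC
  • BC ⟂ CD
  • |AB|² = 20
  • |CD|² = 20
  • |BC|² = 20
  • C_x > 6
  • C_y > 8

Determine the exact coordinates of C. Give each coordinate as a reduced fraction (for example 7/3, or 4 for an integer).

C = (10, 10)

1. C_x = 10  [[AB ⟂ BC ⇒ 4x+2y-60=0] ∩ [|C−(6, 8)|²=20]]
2. C_y = 10  [[AB ⟂ BC ⇒ 4x+2y-60=0] ∩ [|C−(6, 8)|²=20]]
   so C = (10, 10)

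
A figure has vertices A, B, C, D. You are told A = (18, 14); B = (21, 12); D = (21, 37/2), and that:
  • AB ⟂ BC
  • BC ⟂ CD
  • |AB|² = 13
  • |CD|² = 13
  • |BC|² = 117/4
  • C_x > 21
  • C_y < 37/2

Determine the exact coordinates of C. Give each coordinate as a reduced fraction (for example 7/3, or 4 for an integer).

C = (24, 33/2)

1. C_x = 24  [[AB ⟂ BC ⇒ 3x-2y-39=0] ∩ [|C−(21, 37/2)|²=13]]
2. C_y = 33/2  [[AB ⟂ BC ⇒ 3x-2y-39=0] ∩ [|C−(21, 37/2)|²=13]]
   so C = (24, 33/2)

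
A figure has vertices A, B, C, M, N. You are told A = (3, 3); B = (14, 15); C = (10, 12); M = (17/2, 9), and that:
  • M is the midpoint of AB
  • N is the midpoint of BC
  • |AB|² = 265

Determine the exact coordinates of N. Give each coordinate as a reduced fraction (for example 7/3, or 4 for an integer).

1. N_x = 12  [2·N = B+C = (14, 15)+(10, 12)]
2. N_y = 27/2  [2·N = B+C = (14, 15)+(10, 12)]
   so N = (12, 27/2)

N = (12, 27/2)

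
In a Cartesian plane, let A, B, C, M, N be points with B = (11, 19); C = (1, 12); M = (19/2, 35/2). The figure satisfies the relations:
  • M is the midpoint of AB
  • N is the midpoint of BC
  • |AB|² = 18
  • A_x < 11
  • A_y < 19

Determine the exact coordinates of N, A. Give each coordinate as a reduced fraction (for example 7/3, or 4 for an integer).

1. A_x = 8  [A = 2·M−B = 2·(19/2, 35/2)−(11, 19)]
2. A_y = 16  [A = 2·M−B = 2·(19/2, 35/2)−(11, 19)]
   so A = (8, 16)
3. N_x = 6  [2·N = B+C = (11, 19)+(1, 12)]
4. N_y = 31/2  [2·N = B+C = (11, 19)+(1, 12)]
   so N = (6, 31/2)

N = (6, 31/2)
A = (8, 16)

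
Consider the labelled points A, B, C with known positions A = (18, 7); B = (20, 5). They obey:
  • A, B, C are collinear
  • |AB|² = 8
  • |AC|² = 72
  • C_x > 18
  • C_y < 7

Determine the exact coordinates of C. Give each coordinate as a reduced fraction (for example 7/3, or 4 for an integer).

C = (24, 1)

1. C_x = 24  [[A, B, C are collinear ⇒ 2x+2y-50=0] ∩ [|C−(18, 7)|²=72]]
2. C_y = 1  [[A, B, C are collinear ⇒ 2x+2y-50=0] ∩ [|C−(18, 7)|²=72]]
   so C = (24, 1)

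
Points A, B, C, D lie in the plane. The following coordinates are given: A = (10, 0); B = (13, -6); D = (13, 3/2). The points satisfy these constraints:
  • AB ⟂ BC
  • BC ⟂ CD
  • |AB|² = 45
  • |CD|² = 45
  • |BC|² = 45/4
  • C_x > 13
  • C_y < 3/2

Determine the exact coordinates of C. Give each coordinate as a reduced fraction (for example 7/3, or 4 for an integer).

C = (16, -9/2)

1. C_x = 16  [[AB ⟂ BC ⇒ 3x-6y-75=0] ∩ [|C−(13, 3/2)|²=45]]
2. C_y = -9/2  [[AB ⟂ BC ⇒ 3x-6y-75=0] ∩ [|C−(13, 3/2)|²=45]]
   so C = (16, -9/2)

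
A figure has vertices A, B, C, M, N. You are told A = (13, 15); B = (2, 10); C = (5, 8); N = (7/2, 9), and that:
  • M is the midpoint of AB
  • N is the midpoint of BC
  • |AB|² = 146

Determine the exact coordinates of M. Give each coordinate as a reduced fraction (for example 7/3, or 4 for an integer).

1. M_x = 15/2  [2·M = A+B = (13, 15)+(2, 10)]
2. M_y = 25/2  [2·M = A+B = (13, 15)+(2, 10)]
   so M = (15/2, 25/2)

M = (15/2, 25/2)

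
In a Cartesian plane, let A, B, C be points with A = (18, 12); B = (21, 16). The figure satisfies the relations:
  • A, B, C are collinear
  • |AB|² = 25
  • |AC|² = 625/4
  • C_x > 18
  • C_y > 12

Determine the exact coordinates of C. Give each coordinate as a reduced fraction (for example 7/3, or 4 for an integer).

1. C_x = 51/2  [[A, B, C are collinear ⇒ -4x+3y+36=0] ∩ [|C−(18, 12)|²=625/4]]
2. C_y = 22  [[A, B, C are collinear ⇒ -4x+3y+36=0] ∩ [|C−(18, 12)|²=625/4]]
   so C = (51/2, 22)

C = (51/2, 22)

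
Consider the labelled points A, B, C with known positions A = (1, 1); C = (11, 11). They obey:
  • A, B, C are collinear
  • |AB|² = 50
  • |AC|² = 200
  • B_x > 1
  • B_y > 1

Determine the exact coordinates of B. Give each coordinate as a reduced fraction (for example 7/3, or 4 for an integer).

1. B_x = 6  [[A, B, C are collinear ⇒ 10x-10y=0] ∩ [|B−(1, 1)|²=50]]
2. B_y = 6  [[A, B, C are collinear ⇒ 10x-10y=0] ∩ [|B−(1, 1)|²=50]]
   so B = (6, 6)

B = (6, 6)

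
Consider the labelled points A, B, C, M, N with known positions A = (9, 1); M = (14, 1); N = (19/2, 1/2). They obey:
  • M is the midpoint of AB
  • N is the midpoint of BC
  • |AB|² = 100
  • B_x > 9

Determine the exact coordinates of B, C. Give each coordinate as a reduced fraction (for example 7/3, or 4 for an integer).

1. B_x = 19  [B = 2·M−A = 2·(14, 1)−(9, 1)]
2. B_y = 1  [B = 2·M−A = 2·(14, 1)−(9, 1)]
   so B = (19, 1)
3. C_x = 0  [C = 2·N−B = 2·(19/2, 1/2)−(19, 1)]
4. C_y = 0  [C = 2·N−B = 2·(19/2, 1/2)−(19, 1)]
   so C = (0, 0)

B = (19, 1)
C = (0, 0)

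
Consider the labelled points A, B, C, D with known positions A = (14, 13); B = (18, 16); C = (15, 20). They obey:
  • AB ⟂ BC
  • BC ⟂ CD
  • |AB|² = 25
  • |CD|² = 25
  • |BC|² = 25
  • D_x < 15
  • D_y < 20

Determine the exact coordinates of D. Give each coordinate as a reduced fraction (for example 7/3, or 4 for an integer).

1. D_x = 11  [[BC ⟂ CD ⇒ -3x+4y-35=0] ∩ [|D−(15, 20)|²=25]]
2. D_y = 17  [[BC ⟂ CD ⇒ -3x+4y-35=0] ∩ [|D−(15, 20)|²=25]]
   so D = (11, 17)

D = (11, 17)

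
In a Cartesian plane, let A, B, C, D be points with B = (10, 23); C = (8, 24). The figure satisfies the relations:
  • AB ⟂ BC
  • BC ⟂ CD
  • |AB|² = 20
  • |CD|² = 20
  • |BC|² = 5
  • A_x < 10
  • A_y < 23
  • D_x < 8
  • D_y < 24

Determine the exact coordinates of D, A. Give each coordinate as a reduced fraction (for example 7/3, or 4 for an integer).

1. D_x = 6  [[BC ⟂ CD ⇒ -2x+1y-8=0] ∩ [|D−(8, 24)|²=20]]
2. D_y = 20  [[BC ⟂ CD ⇒ -2x+1y-8=0] ∩ [|D−(8, 24)|²=20]]
   so D = (6, 20)
3. A_x = 8  [[AB ⟂ BC ⇒ 2x-1y+3=0] ∩ [|A−(10, 23)|²=20]]
4. A_y = 19  [[AB ⟂ BC ⇒ 2x-1y+3=0] ∩ [|A−(10, 23)|²=20]]
   so A = (8, 19)

D = (6, 20)
A = (8, 19)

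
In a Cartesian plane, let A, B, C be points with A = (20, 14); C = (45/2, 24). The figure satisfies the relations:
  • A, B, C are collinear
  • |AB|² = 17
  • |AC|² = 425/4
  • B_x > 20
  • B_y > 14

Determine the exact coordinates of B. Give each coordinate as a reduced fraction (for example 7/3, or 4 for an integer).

B = (21, 18)

1. B_x = 21  [[A, B, C are collinear ⇒ 10x-5/2y-165=0] ∩ [|B−(20, 14)|²=17]]
2. B_y = 18  [[A, B, C are collinear ⇒ 10x-5/2y-165=0] ∩ [|B−(20, 14)|²=17]]
   so B = (21, 18)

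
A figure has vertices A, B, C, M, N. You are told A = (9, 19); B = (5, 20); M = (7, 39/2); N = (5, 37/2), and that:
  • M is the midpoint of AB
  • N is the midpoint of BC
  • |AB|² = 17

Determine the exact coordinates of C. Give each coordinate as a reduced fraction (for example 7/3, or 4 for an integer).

C = (5, 17)

1. C_x = 5  [C = 2·N−B = 2·(5, 37/2)−(5, 20)]
2. C_y = 17  [C = 2·N−B = 2·(5, 37/2)−(5, 20)]
   so C = (5, 17)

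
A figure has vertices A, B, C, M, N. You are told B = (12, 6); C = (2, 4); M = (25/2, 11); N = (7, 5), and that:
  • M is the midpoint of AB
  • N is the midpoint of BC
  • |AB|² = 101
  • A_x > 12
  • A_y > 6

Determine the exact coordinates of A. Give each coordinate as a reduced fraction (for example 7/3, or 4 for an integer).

1. A_x = 13  [A = 2·M−B = 2·(25/2, 11)−(12, 6)]
2. A_y = 16  [A = 2·M−B = 2·(25/2, 11)−(12, 6)]
   so A = (13, 16)

A = (13, 16)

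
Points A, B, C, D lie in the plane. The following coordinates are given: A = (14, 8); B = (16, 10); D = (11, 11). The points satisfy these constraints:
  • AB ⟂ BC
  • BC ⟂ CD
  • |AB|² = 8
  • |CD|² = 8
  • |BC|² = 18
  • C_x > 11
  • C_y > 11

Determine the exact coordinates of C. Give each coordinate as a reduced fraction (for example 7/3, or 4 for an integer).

1. C_x = 13  [[AB ⟂ BC ⇒ 2x+2y-52=0] ∩ [|C−(11, 11)|²=8]]
2. C_y = 13  [[AB ⟂ BC ⇒ 2x+2y-52=0] ∩ [|C−(11, 11)|²=8]]
   so C = (13, 13)

C = (13, 13)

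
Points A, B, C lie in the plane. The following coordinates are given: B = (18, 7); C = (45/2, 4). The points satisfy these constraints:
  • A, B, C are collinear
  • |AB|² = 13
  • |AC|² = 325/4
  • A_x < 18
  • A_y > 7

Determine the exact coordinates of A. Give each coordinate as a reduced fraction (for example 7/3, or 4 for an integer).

A = (15, 9)

1. A_x = 15  [[A, B, C are collinear ⇒ 3x+9/2y-171/2=0] ∩ [|A−(18, 7)|²=13]]
2. A_y = 9  [[A, B, C are collinear ⇒ 3x+9/2y-171/2=0] ∩ [|A−(18, 7)|²=13]]
   so A = (15, 9)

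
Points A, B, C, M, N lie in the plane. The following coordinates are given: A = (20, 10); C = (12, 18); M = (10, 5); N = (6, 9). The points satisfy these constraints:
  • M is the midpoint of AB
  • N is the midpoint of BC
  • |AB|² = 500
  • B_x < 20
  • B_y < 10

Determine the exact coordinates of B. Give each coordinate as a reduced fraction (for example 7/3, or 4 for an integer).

1. B_x = 0  [B = 2·M−A = 2·(10, 5)−(20, 10)]
2. B_y = 0  [B = 2·M−A = 2·(10, 5)−(20, 10)]
   so B = (0, 0)

B = (0, 0)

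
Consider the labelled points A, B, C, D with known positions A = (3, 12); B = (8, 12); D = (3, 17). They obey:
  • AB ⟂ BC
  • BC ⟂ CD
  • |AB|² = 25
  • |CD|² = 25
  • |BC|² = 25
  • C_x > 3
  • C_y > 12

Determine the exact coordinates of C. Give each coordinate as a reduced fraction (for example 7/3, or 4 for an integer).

C = (8, 17)

1. C_x = 8  [[AB ⟂ BC ⇒ 5x-40=0] ∩ [|C−(3, 17)|²=25]]
2. C_y = 17  [[AB ⟂ BC ⇒ 5x-40=0] ∩ [|C−(3, 17)|²=25]]
   so C = (8, 17)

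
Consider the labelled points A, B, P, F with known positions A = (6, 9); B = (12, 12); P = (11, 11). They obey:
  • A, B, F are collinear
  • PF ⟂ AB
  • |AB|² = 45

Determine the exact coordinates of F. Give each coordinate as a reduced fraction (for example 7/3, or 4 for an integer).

F = (54/5, 57/5)

1. F_x = 54/5  [[A, B, F are collinear ⇒ -3x+6y-36=0] ∩ [PF ⟂ AB ⇒ 6x+3y-99=0]]
2. F_y = 57/5  [[A, B, F are collinear ⇒ -3x+6y-36=0] ∩ [PF ⟂ AB ⇒ 6x+3y-99=0]]
   so F = (54/5, 57/5)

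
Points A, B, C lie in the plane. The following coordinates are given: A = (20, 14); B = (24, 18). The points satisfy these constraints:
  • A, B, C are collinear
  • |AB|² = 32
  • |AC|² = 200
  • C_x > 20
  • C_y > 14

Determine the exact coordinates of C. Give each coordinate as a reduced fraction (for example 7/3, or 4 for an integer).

1. C_x = 30  [[A, B, C are collinear ⇒ -4x+4y+24=0] ∩ [|C−(20, 14)|²=200]]
2. C_y = 24  [[A, B, C are collinear ⇒ -4x+4y+24=0] ∩ [|C−(20, 14)|²=200]]
   so C = (30, 24)

C = (30, 24)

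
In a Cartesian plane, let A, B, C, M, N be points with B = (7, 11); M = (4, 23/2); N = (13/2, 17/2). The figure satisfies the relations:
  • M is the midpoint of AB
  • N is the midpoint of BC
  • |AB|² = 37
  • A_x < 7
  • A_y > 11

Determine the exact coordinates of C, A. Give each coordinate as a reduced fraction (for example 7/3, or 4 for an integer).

C = (6, 6)
A = (1, 12)

1. A_x = 1  [A = 2·M−B = 2·(4, 23/2)−(7, 11)]
2. A_y = 12  [A = 2·M−B = 2·(4, 23/2)−(7, 11)]
   so A = (1, 12)
3. C_x = 6  [C = 2·N−B = 2·(13/2, 17/2)−(7, 11)]
4. C_y = 6  [C = 2·N−B = 2·(13/2, 17/2)−(7, 11)]
   so C = (6, 6)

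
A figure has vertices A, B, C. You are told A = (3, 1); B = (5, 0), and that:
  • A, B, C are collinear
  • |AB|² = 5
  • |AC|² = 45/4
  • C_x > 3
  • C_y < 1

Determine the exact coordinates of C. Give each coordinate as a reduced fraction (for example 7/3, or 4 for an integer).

1. C_x = 6  [[A, B, C are collinear ⇒ 1x+2y-5=0] ∩ [|C−(3, 1)|²=45/4]]
2. C_y = -1/2  [[A, B, C are collinear ⇒ 1x+2y-5=0] ∩ [|C−(3, 1)|²=45/4]]
   so C = (6, -1/2)

C = (6, -1/2)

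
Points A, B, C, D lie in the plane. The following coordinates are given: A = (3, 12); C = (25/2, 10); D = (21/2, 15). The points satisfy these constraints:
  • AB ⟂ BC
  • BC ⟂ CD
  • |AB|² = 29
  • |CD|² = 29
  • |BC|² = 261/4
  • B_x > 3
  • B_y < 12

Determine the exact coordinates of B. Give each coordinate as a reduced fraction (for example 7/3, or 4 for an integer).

B = (5, 7)

1. B_x = 5  [[BC ⟂ CD ⇒ 2x-5y+25=0] ∩ [|B−(3, 12)|²=29]]
2. B_y = 7  [[BC ⟂ CD ⇒ 2x-5y+25=0] ∩ [|B−(3, 12)|²=29]]
   so B = (5, 7)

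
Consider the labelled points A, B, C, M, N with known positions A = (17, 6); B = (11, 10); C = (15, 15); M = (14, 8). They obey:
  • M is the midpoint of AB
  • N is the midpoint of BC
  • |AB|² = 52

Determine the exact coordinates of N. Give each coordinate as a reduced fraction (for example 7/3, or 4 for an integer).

1. N_x = 13  [2·N = B+C = (11, 10)+(15, 15)]
2. N_y = 25/2  [2·N = B+C = (11, 10)+(15, 15)]
   so N = (13, 25/2)

N = (13, 25/2)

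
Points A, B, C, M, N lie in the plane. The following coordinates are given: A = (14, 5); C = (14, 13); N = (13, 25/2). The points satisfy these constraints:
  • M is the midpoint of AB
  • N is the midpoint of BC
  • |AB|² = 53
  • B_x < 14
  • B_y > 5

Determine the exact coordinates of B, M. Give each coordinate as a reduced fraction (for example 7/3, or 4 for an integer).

1. B_x = 12  [B = 2·N−C = 2·(13, 25/2)−(14, 13)]
2. B_y = 12  [B = 2·N−C = 2·(13, 25/2)−(14, 13)]
   so B = (12, 12)
3. M_x = 13  [2·M = A+B = (14, 5)+(12, 12)]
4. M_y = 17/2  [2·M = A+B = (14, 5)+(12, 12)]
   so M = (13, 17/2)

B = (12, 12)
M = (13, 17/2)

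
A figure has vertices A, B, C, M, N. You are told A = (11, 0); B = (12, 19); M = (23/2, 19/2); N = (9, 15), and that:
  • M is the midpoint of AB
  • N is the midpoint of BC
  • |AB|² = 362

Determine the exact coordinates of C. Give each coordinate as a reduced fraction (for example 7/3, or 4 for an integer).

C = (6, 11)

1. C_x = 6  [C = 2·N−B = 2·(9, 15)−(12, 19)]
2. C_y = 11  [C = 2·N−B = 2·(9, 15)−(12, 19)]
   so C = (6, 11)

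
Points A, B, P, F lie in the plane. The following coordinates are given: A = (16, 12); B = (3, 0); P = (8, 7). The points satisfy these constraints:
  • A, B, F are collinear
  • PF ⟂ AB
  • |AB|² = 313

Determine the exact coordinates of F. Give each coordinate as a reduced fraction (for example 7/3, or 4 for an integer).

F = (2876/313, 1788/313)

1. F_x = 2876/313  [[A, B, F are collinear ⇒ 12x-13y-36=0] ∩ [PF ⟂ AB ⇒ -13x-12y+188=0]]
2. F_y = 1788/313  [[A, B, F are collinear ⇒ 12x-13y-36=0] ∩ [PF ⟂ AB ⇒ -13x-12y+188=0]]
   so F = (2876/313, 1788/313)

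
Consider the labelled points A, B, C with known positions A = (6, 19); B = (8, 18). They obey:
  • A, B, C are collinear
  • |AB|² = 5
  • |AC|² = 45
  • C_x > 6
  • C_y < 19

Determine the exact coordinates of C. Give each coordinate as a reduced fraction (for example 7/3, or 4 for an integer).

C = (12, 16)

1. C_x = 12  [[A, B, C are collinear ⇒ 1x+2y-44=0] ∩ [|C−(6, 19)|²=45]]
2. C_y = 16  [[A, B, C are collinear ⇒ 1x+2y-44=0] ∩ [|C−(6, 19)|²=45]]
   so C = (12, 16)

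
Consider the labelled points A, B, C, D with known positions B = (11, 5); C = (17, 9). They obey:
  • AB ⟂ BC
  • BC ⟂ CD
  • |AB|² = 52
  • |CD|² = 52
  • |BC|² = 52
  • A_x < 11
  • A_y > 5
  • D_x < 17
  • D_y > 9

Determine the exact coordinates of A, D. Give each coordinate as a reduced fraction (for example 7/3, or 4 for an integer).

1. A_x = 7  [[AB ⟂ BC ⇒ -6x-4y+86=0] ∩ [|A−(11, 5)|²=52]]
2. A_y = 11  [[AB ⟂ BC ⇒ -6x-4y+86=0] ∩ [|A−(11, 5)|²=52]]
   so A = (7, 11)
3. D_x = 13  [[BC ⟂ CD ⇒ 6x+4y-138=0] ∩ [|D−(17, 9)|²=52]]
4. D_y = 15  [[BC ⟂ CD ⇒ 6x+4y-138=0] ∩ [|D−(17, 9)|²=52]]
   so D = (13, 15)

A = (7, 11)
D = (13, 15)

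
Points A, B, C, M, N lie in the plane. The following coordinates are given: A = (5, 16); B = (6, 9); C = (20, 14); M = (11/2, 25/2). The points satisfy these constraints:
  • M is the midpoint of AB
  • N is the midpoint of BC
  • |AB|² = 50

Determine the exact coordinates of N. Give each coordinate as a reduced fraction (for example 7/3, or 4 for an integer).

N = (13, 23/2)

1. N_x = 13  [2·N = B+C = (6, 9)+(20, 14)]
2. N_y = 23/2  [2·N = B+C = (6, 9)+(20, 14)]
   so N = (13, 23/2)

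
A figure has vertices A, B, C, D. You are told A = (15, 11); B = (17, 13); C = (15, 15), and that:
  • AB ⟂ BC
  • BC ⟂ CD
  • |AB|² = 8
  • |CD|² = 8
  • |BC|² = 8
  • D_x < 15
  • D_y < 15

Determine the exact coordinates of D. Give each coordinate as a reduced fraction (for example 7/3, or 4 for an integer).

1. D_x = 13  [[BC ⟂ CD ⇒ -2x+2y=0] ∩ [|D−(15, 15)|²=8]]
2. D_y = 13  [[BC ⟂ CD ⇒ -2x+2y=0] ∩ [|D−(15, 15)|²=8]]
   so D = (13, 13)

D = (13, 13)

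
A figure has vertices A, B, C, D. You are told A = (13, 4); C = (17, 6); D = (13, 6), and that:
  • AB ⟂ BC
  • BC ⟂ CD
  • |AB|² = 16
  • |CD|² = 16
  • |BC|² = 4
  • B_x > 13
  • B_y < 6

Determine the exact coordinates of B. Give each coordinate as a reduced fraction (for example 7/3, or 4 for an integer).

1. B_x = 17  [[BC ⟂ CD ⇒ 4x-68=0] ∩ [|B−(13, 4)|²=16]]
2. B_y = 4  [[BC ⟂ CD ⇒ 4x-68=0] ∩ [|B−(13, 4)|²=16]]
   so B = (17, 4)

B = (17, 4)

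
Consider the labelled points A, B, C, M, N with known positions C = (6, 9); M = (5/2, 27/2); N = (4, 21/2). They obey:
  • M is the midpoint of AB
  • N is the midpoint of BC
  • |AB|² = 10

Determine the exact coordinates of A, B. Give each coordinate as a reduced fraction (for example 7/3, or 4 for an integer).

1. B_x = 2  [B = 2·N−C = 2·(4, 21/2)−(6, 9)]
2. B_y = 12  [B = 2·N−C = 2·(4, 21/2)−(6, 9)]
   so B = (2, 12)
3. A_x = 3  [A = 2·M−B = 2·(5/2, 27/2)−(2, 12)]
4. A_y = 15  [A = 2·M−B = 2·(5/2, 27/2)−(2, 12)]
   so A = (3, 15)

A = (3, 15)
B = (2, 12)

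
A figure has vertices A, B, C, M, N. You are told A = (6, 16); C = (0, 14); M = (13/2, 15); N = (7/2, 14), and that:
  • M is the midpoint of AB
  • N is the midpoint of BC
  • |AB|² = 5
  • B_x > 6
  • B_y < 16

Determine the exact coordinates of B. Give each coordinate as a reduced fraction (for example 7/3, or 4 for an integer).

1. B_x = 7  [B = 2·M−A = 2·(13/2, 15)−(6, 16)]
2. B_y = 14  [B = 2·M−A = 2·(13/2, 15)−(6, 16)]
   so B = (7, 14)

B = (7, 14)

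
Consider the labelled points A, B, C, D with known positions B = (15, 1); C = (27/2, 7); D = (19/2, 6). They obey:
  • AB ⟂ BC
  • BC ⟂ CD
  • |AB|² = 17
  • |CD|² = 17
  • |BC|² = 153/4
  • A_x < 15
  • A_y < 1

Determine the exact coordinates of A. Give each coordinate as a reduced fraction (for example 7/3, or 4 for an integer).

1. A_x = 11  [[AB ⟂ BC ⇒ 3/2x-6y-33/2=0] ∩ [|A−(15, 1)|²=17]]
2. A_y = 0  [[AB ⟂ BC ⇒ 3/2x-6y-33/2=0] ∩ [|A−(15, 1)|²=17]]
   so A = (11, 0)

A = (11, 0)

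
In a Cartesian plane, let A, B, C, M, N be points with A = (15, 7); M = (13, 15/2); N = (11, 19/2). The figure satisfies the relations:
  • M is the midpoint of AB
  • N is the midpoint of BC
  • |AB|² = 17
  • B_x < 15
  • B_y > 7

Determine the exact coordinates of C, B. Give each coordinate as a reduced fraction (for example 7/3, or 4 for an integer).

C = (11, 11)
B = (11, 8)

1. B_x = 11  [B = 2·M−A = 2·(13, 15/2)−(15, 7)]
2. B_y = 8  [B = 2·M−A = 2·(13, 15/2)−(15, 7)]
   so B = (11, 8)
3. C_x = 11  [C = 2·N−B = 2·(11, 19/2)−(11, 8)]
4. C_y = 11  [C = 2·N−B = 2·(11, 19/2)−(11, 8)]
   so C = (11, 11)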